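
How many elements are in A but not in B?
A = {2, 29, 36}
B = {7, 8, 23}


Set A = {2, 29, 36}
Set B = {7, 8, 23}
A \ B = {2, 29, 36}
|A \ B| = 3

3


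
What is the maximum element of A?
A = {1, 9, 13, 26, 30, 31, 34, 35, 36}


Set A = {1, 9, 13, 26, 30, 31, 34, 35, 36}
Elements in ascending order: 1, 9, 13, 26, 30, 31, 34, 35, 36
The largest element is 36.

36


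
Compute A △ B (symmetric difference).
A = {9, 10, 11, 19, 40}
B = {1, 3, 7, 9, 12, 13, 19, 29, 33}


Set A = {9, 10, 11, 19, 40}
Set B = {1, 3, 7, 9, 12, 13, 19, 29, 33}
A △ B = (A \ B) ∪ (B \ A)
Elements in A but not B: {10, 11, 40}
Elements in B but not A: {1, 3, 7, 12, 13, 29, 33}
A △ B = {1, 3, 7, 10, 11, 12, 13, 29, 33, 40}

{1, 3, 7, 10, 11, 12, 13, 29, 33, 40}


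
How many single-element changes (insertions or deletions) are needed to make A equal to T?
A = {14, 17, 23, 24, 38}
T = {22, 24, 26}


Set A = {14, 17, 23, 24, 38}
Set T = {22, 24, 26}
Elements to remove from A (in A, not in T): {14, 17, 23, 38} → 4 removals
Elements to add to A (in T, not in A): {22, 26} → 2 additions
Total edits = 4 + 2 = 6

6


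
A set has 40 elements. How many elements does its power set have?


The set has 40 elements.
The power set contains all possible subsets.
|P(A)| = 2^|A| = 2^40 = 1099511627776

1099511627776


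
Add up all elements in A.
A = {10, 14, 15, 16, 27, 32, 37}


Set A = {10, 14, 15, 16, 27, 32, 37}
Sum = 10 + 14 + 15 + 16 + 27 + 32 + 37 = 151

151


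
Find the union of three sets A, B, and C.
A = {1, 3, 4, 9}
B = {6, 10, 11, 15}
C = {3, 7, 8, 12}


Set A = {1, 3, 4, 9}
Set B = {6, 10, 11, 15}
Set C = {3, 7, 8, 12}
First, A ∪ B = {1, 3, 4, 6, 9, 10, 11, 15}
Then, (A ∪ B) ∪ C = {1, 3, 4, 6, 7, 8, 9, 10, 11, 12, 15}

{1, 3, 4, 6, 7, 8, 9, 10, 11, 12, 15}


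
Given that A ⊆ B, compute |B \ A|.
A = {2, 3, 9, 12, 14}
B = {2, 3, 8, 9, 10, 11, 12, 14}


Set A = {2, 3, 9, 12, 14}, |A| = 5
Set B = {2, 3, 8, 9, 10, 11, 12, 14}, |B| = 8
Since A ⊆ B: B \ A = {8, 10, 11}
|B| - |A| = 8 - 5 = 3

3


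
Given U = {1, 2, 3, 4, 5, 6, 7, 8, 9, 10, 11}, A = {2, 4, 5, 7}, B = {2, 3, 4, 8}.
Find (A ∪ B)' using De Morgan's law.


U = {1, 2, 3, 4, 5, 6, 7, 8, 9, 10, 11}
A = {2, 4, 5, 7}, B = {2, 3, 4, 8}
A ∪ B = {2, 3, 4, 5, 7, 8}
(A ∪ B)' = U \ (A ∪ B) = {1, 6, 9, 10, 11}
Verification via A' ∩ B': A' = {1, 3, 6, 8, 9, 10, 11}, B' = {1, 5, 6, 7, 9, 10, 11}
A' ∩ B' = {1, 6, 9, 10, 11} ✓

{1, 6, 9, 10, 11}


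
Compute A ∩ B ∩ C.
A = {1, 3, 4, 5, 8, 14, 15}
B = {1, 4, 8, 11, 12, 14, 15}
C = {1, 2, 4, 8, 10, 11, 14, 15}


Set A = {1, 3, 4, 5, 8, 14, 15}
Set B = {1, 4, 8, 11, 12, 14, 15}
Set C = {1, 2, 4, 8, 10, 11, 14, 15}
First, A ∩ B = {1, 4, 8, 14, 15}
Then, (A ∩ B) ∩ C = {1, 4, 8, 14, 15}

{1, 4, 8, 14, 15}


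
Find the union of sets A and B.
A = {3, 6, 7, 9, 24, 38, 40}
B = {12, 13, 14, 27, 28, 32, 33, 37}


Set A = {3, 6, 7, 9, 24, 38, 40}
Set B = {12, 13, 14, 27, 28, 32, 33, 37}
A ∪ B includes all elements in either set.
Elements from A: {3, 6, 7, 9, 24, 38, 40}
Elements from B not already included: {12, 13, 14, 27, 28, 32, 33, 37}
A ∪ B = {3, 6, 7, 9, 12, 13, 14, 24, 27, 28, 32, 33, 37, 38, 40}

{3, 6, 7, 9, 12, 13, 14, 24, 27, 28, 32, 33, 37, 38, 40}


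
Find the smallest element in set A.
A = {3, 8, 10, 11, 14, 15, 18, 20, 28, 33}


Set A = {3, 8, 10, 11, 14, 15, 18, 20, 28, 33}
Elements in ascending order: 3, 8, 10, 11, 14, 15, 18, 20, 28, 33
The smallest element is 3.

3


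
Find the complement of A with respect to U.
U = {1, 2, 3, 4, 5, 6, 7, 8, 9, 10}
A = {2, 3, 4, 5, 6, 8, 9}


Universal set U = {1, 2, 3, 4, 5, 6, 7, 8, 9, 10}
Set A = {2, 3, 4, 5, 6, 8, 9}
A' = U \ A = elements in U but not in A
Checking each element of U:
1 (not in A, include), 2 (in A, exclude), 3 (in A, exclude), 4 (in A, exclude), 5 (in A, exclude), 6 (in A, exclude), 7 (not in A, include), 8 (in A, exclude), 9 (in A, exclude), 10 (not in A, include)
A' = {1, 7, 10}

{1, 7, 10}


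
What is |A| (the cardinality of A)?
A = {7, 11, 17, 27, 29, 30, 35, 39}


Set A = {7, 11, 17, 27, 29, 30, 35, 39}
Listing elements: 7, 11, 17, 27, 29, 30, 35, 39
Counting: 8 elements
|A| = 8

8


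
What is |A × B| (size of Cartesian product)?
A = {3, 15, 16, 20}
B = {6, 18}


Set A = {3, 15, 16, 20} has 4 elements.
Set B = {6, 18} has 2 elements.
|A × B| = |A| × |B| = 4 × 2 = 8

8


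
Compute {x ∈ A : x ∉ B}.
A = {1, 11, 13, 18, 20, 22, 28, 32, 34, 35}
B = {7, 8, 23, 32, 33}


Set A = {1, 11, 13, 18, 20, 22, 28, 32, 34, 35}
Set B = {7, 8, 23, 32, 33}
Check each element of A against B:
1 ∉ B (include), 11 ∉ B (include), 13 ∉ B (include), 18 ∉ B (include), 20 ∉ B (include), 22 ∉ B (include), 28 ∉ B (include), 32 ∈ B, 34 ∉ B (include), 35 ∉ B (include)
Elements of A not in B: {1, 11, 13, 18, 20, 22, 28, 34, 35}

{1, 11, 13, 18, 20, 22, 28, 34, 35}


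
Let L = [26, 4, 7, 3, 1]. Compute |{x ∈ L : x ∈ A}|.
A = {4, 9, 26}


Set A = {4, 9, 26}
Candidates: [26, 4, 7, 3, 1]
Check each candidate:
26 ∈ A, 4 ∈ A, 7 ∉ A, 3 ∉ A, 1 ∉ A
Count of candidates in A: 2

2


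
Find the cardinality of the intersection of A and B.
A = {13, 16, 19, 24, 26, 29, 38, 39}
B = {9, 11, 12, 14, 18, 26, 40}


Set A = {13, 16, 19, 24, 26, 29, 38, 39}
Set B = {9, 11, 12, 14, 18, 26, 40}
A ∩ B = {26}
|A ∩ B| = 1

1


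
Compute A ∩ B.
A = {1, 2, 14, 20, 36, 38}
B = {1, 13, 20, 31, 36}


Set A = {1, 2, 14, 20, 36, 38}
Set B = {1, 13, 20, 31, 36}
A ∩ B includes only elements in both sets.
Check each element of A against B:
1 ✓, 2 ✗, 14 ✗, 20 ✓, 36 ✓, 38 ✗
A ∩ B = {1, 20, 36}

{1, 20, 36}


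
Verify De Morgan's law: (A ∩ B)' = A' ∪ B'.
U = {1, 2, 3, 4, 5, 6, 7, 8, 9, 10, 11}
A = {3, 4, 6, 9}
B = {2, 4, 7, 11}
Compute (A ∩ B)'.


U = {1, 2, 3, 4, 5, 6, 7, 8, 9, 10, 11}
A = {3, 4, 6, 9}, B = {2, 4, 7, 11}
A ∩ B = {4}
(A ∩ B)' = U \ (A ∩ B) = {1, 2, 3, 5, 6, 7, 8, 9, 10, 11}
Verification via A' ∪ B': A' = {1, 2, 5, 7, 8, 10, 11}, B' = {1, 3, 5, 6, 8, 9, 10}
A' ∪ B' = {1, 2, 3, 5, 6, 7, 8, 9, 10, 11} ✓

{1, 2, 3, 5, 6, 7, 8, 9, 10, 11}


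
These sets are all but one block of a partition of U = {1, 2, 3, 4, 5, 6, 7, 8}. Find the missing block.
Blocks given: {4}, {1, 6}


U = {1, 2, 3, 4, 5, 6, 7, 8}
Shown blocks: {4}, {1, 6}
A partition's blocks are pairwise disjoint and cover U, so the missing block = U \ (union of shown blocks).
Union of shown blocks: {1, 4, 6}
Missing block = U \ (union) = {2, 3, 5, 7, 8}

{2, 3, 5, 7, 8}


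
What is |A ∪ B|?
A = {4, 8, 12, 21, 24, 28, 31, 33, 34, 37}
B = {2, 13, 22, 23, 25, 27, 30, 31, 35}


Set A = {4, 8, 12, 21, 24, 28, 31, 33, 34, 37}, |A| = 10
Set B = {2, 13, 22, 23, 25, 27, 30, 31, 35}, |B| = 9
A ∩ B = {31}, |A ∩ B| = 1
|A ∪ B| = |A| + |B| - |A ∩ B| = 10 + 9 - 1 = 18

18


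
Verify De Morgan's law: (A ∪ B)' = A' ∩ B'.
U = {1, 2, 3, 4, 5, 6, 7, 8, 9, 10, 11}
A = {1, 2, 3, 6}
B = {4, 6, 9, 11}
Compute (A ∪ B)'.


U = {1, 2, 3, 4, 5, 6, 7, 8, 9, 10, 11}
A = {1, 2, 3, 6}, B = {4, 6, 9, 11}
A ∪ B = {1, 2, 3, 4, 6, 9, 11}
(A ∪ B)' = U \ (A ∪ B) = {5, 7, 8, 10}
Verification via A' ∩ B': A' = {4, 5, 7, 8, 9, 10, 11}, B' = {1, 2, 3, 5, 7, 8, 10}
A' ∩ B' = {5, 7, 8, 10} ✓

{5, 7, 8, 10}


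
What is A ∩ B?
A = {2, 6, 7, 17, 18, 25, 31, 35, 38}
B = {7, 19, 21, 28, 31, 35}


Set A = {2, 6, 7, 17, 18, 25, 31, 35, 38}
Set B = {7, 19, 21, 28, 31, 35}
A ∩ B includes only elements in both sets.
Check each element of A against B:
2 ✗, 6 ✗, 7 ✓, 17 ✗, 18 ✗, 25 ✗, 31 ✓, 35 ✓, 38 ✗
A ∩ B = {7, 31, 35}

{7, 31, 35}


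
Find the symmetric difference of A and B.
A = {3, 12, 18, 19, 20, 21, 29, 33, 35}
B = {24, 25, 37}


Set A = {3, 12, 18, 19, 20, 21, 29, 33, 35}
Set B = {24, 25, 37}
A △ B = (A \ B) ∪ (B \ A)
Elements in A but not B: {3, 12, 18, 19, 20, 21, 29, 33, 35}
Elements in B but not A: {24, 25, 37}
A △ B = {3, 12, 18, 19, 20, 21, 24, 25, 29, 33, 35, 37}

{3, 12, 18, 19, 20, 21, 24, 25, 29, 33, 35, 37}


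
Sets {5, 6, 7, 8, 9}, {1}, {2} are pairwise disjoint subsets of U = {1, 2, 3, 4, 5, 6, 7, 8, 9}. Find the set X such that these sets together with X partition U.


U = {1, 2, 3, 4, 5, 6, 7, 8, 9}
Shown blocks: {5, 6, 7, 8, 9}, {1}, {2}
A partition's blocks are pairwise disjoint and cover U, so the missing block = U \ (union of shown blocks).
Union of shown blocks: {1, 2, 5, 6, 7, 8, 9}
Missing block = U \ (union) = {3, 4}

{3, 4}


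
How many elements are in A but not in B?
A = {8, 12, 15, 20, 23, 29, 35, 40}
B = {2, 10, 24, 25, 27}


Set A = {8, 12, 15, 20, 23, 29, 35, 40}
Set B = {2, 10, 24, 25, 27}
A \ B = {8, 12, 15, 20, 23, 29, 35, 40}
|A \ B| = 8

8


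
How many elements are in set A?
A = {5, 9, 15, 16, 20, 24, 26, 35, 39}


Set A = {5, 9, 15, 16, 20, 24, 26, 35, 39}
Listing elements: 5, 9, 15, 16, 20, 24, 26, 35, 39
Counting: 9 elements
|A| = 9

9


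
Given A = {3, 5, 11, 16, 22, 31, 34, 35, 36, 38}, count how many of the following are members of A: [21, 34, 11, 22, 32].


Set A = {3, 5, 11, 16, 22, 31, 34, 35, 36, 38}
Candidates: [21, 34, 11, 22, 32]
Check each candidate:
21 ∉ A, 34 ∈ A, 11 ∈ A, 22 ∈ A, 32 ∉ A
Count of candidates in A: 3

3


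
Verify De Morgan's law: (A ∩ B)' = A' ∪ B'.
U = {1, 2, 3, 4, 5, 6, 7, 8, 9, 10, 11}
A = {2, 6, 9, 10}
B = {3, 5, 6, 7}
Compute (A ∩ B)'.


U = {1, 2, 3, 4, 5, 6, 7, 8, 9, 10, 11}
A = {2, 6, 9, 10}, B = {3, 5, 6, 7}
A ∩ B = {6}
(A ∩ B)' = U \ (A ∩ B) = {1, 2, 3, 4, 5, 7, 8, 9, 10, 11}
Verification via A' ∪ B': A' = {1, 3, 4, 5, 7, 8, 11}, B' = {1, 2, 4, 8, 9, 10, 11}
A' ∪ B' = {1, 2, 3, 4, 5, 7, 8, 9, 10, 11} ✓

{1, 2, 3, 4, 5, 7, 8, 9, 10, 11}


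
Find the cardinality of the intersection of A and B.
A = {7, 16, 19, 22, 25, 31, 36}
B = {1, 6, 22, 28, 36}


Set A = {7, 16, 19, 22, 25, 31, 36}
Set B = {1, 6, 22, 28, 36}
A ∩ B = {22, 36}
|A ∩ B| = 2

2


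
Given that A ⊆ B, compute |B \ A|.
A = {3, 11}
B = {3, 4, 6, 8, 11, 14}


Set A = {3, 11}, |A| = 2
Set B = {3, 4, 6, 8, 11, 14}, |B| = 6
Since A ⊆ B: B \ A = {4, 6, 8, 14}
|B| - |A| = 6 - 2 = 4

4


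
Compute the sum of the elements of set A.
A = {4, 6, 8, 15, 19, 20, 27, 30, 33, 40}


Set A = {4, 6, 8, 15, 19, 20, 27, 30, 33, 40}
Sum = 4 + 6 + 8 + 15 + 19 + 20 + 27 + 30 + 33 + 40 = 202

202


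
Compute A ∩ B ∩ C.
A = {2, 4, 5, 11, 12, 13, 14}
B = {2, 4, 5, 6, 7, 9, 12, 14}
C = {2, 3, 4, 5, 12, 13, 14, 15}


Set A = {2, 4, 5, 11, 12, 13, 14}
Set B = {2, 4, 5, 6, 7, 9, 12, 14}
Set C = {2, 3, 4, 5, 12, 13, 14, 15}
First, A ∩ B = {2, 4, 5, 12, 14}
Then, (A ∩ B) ∩ C = {2, 4, 5, 12, 14}

{2, 4, 5, 12, 14}


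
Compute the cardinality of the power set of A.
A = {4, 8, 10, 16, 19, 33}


Set A = {4, 8, 10, 16, 19, 33}
|A| = 6
The power set P(A) contains all subsets of A.
|P(A)| = 2^|A| = 2^6 = 64

64


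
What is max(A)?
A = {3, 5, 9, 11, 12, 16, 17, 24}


Set A = {3, 5, 9, 11, 12, 16, 17, 24}
Elements in ascending order: 3, 5, 9, 11, 12, 16, 17, 24
The largest element is 24.

24


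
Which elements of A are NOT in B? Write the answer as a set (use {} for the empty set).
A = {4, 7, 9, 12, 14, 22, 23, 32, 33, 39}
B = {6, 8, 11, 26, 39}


Set A = {4, 7, 9, 12, 14, 22, 23, 32, 33, 39}
Set B = {6, 8, 11, 26, 39}
Check each element of A against B:
4 ∉ B (include), 7 ∉ B (include), 9 ∉ B (include), 12 ∉ B (include), 14 ∉ B (include), 22 ∉ B (include), 23 ∉ B (include), 32 ∉ B (include), 33 ∉ B (include), 39 ∈ B
Elements of A not in B: {4, 7, 9, 12, 14, 22, 23, 32, 33}

{4, 7, 9, 12, 14, 22, 23, 32, 33}


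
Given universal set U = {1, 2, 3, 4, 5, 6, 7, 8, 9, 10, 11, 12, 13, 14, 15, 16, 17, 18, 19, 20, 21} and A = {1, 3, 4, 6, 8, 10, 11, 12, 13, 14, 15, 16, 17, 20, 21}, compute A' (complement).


Universal set U = {1, 2, 3, 4, 5, 6, 7, 8, 9, 10, 11, 12, 13, 14, 15, 16, 17, 18, 19, 20, 21}
Set A = {1, 3, 4, 6, 8, 10, 11, 12, 13, 14, 15, 16, 17, 20, 21}
A' = U \ A = elements in U but not in A
Checking each element of U:
1 (in A, exclude), 2 (not in A, include), 3 (in A, exclude), 4 (in A, exclude), 5 (not in A, include), 6 (in A, exclude), 7 (not in A, include), 8 (in A, exclude), 9 (not in A, include), 10 (in A, exclude), 11 (in A, exclude), 12 (in A, exclude), 13 (in A, exclude), 14 (in A, exclude), 15 (in A, exclude), 16 (in A, exclude), 17 (in A, exclude), 18 (not in A, include), 19 (not in A, include), 20 (in A, exclude), 21 (in A, exclude)
A' = {2, 5, 7, 9, 18, 19}

{2, 5, 7, 9, 18, 19}


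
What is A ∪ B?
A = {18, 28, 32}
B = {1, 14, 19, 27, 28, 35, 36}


Set A = {18, 28, 32}
Set B = {1, 14, 19, 27, 28, 35, 36}
A ∪ B includes all elements in either set.
Elements from A: {18, 28, 32}
Elements from B not already included: {1, 14, 19, 27, 35, 36}
A ∪ B = {1, 14, 18, 19, 27, 28, 32, 35, 36}

{1, 14, 18, 19, 27, 28, 32, 35, 36}


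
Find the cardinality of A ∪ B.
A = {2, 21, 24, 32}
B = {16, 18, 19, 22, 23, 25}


Set A = {2, 21, 24, 32}, |A| = 4
Set B = {16, 18, 19, 22, 23, 25}, |B| = 6
A ∩ B = {}, |A ∩ B| = 0
|A ∪ B| = |A| + |B| - |A ∩ B| = 4 + 6 - 0 = 10

10


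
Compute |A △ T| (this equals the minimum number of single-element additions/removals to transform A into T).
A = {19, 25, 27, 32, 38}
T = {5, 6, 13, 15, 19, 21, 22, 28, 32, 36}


Set A = {19, 25, 27, 32, 38}
Set T = {5, 6, 13, 15, 19, 21, 22, 28, 32, 36}
Elements to remove from A (in A, not in T): {25, 27, 38} → 3 removals
Elements to add to A (in T, not in A): {5, 6, 13, 15, 21, 22, 28, 36} → 8 additions
Total edits = 3 + 8 = 11

11


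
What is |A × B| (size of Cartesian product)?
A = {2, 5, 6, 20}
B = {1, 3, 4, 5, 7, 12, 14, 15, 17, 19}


Set A = {2, 5, 6, 20} has 4 elements.
Set B = {1, 3, 4, 5, 7, 12, 14, 15, 17, 19} has 10 elements.
|A × B| = |A| × |B| = 4 × 10 = 40

40


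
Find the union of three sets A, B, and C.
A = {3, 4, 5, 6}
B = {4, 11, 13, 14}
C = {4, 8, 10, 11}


Set A = {3, 4, 5, 6}
Set B = {4, 11, 13, 14}
Set C = {4, 8, 10, 11}
First, A ∪ B = {3, 4, 5, 6, 11, 13, 14}
Then, (A ∪ B) ∪ C = {3, 4, 5, 6, 8, 10, 11, 13, 14}

{3, 4, 5, 6, 8, 10, 11, 13, 14}


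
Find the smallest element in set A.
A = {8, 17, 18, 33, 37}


Set A = {8, 17, 18, 33, 37}
Elements in ascending order: 8, 17, 18, 33, 37
The smallest element is 8.

8


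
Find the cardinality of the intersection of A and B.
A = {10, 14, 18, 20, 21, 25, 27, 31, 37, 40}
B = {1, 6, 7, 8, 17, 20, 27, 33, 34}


Set A = {10, 14, 18, 20, 21, 25, 27, 31, 37, 40}
Set B = {1, 6, 7, 8, 17, 20, 27, 33, 34}
A ∩ B = {20, 27}
|A ∩ B| = 2

2


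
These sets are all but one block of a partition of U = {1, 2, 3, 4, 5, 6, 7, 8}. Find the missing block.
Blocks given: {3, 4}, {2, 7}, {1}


U = {1, 2, 3, 4, 5, 6, 7, 8}
Shown blocks: {3, 4}, {2, 7}, {1}
A partition's blocks are pairwise disjoint and cover U, so the missing block = U \ (union of shown blocks).
Union of shown blocks: {1, 2, 3, 4, 7}
Missing block = U \ (union) = {5, 6, 8}

{5, 6, 8}


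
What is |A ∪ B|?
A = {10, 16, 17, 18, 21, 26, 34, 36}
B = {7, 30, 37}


Set A = {10, 16, 17, 18, 21, 26, 34, 36}, |A| = 8
Set B = {7, 30, 37}, |B| = 3
A ∩ B = {}, |A ∩ B| = 0
|A ∪ B| = |A| + |B| - |A ∩ B| = 8 + 3 - 0 = 11

11


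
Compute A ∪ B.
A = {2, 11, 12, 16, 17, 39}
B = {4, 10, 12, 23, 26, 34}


Set A = {2, 11, 12, 16, 17, 39}
Set B = {4, 10, 12, 23, 26, 34}
A ∪ B includes all elements in either set.
Elements from A: {2, 11, 12, 16, 17, 39}
Elements from B not already included: {4, 10, 23, 26, 34}
A ∪ B = {2, 4, 10, 11, 12, 16, 17, 23, 26, 34, 39}

{2, 4, 10, 11, 12, 16, 17, 23, 26, 34, 39}


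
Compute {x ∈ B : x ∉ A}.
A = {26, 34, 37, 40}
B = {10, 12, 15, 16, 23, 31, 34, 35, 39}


Set A = {26, 34, 37, 40}
Set B = {10, 12, 15, 16, 23, 31, 34, 35, 39}
Check each element of B against A:
10 ∉ A (include), 12 ∉ A (include), 15 ∉ A (include), 16 ∉ A (include), 23 ∉ A (include), 31 ∉ A (include), 34 ∈ A, 35 ∉ A (include), 39 ∉ A (include)
Elements of B not in A: {10, 12, 15, 16, 23, 31, 35, 39}

{10, 12, 15, 16, 23, 31, 35, 39}


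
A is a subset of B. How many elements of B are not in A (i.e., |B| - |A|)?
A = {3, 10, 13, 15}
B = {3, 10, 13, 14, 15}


Set A = {3, 10, 13, 15}, |A| = 4
Set B = {3, 10, 13, 14, 15}, |B| = 5
Since A ⊆ B: B \ A = {14}
|B| - |A| = 5 - 4 = 1

1


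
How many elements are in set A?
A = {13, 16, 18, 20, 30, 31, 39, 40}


Set A = {13, 16, 18, 20, 30, 31, 39, 40}
Listing elements: 13, 16, 18, 20, 30, 31, 39, 40
Counting: 8 elements
|A| = 8

8


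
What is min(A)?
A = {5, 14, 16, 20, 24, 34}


Set A = {5, 14, 16, 20, 24, 34}
Elements in ascending order: 5, 14, 16, 20, 24, 34
The smallest element is 5.

5


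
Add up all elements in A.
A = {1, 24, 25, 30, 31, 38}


Set A = {1, 24, 25, 30, 31, 38}
Sum = 1 + 24 + 25 + 30 + 31 + 38 = 149

149


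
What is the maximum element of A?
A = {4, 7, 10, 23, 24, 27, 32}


Set A = {4, 7, 10, 23, 24, 27, 32}
Elements in ascending order: 4, 7, 10, 23, 24, 27, 32
The largest element is 32.

32


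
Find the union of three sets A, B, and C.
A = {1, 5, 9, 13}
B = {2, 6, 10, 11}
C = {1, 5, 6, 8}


Set A = {1, 5, 9, 13}
Set B = {2, 6, 10, 11}
Set C = {1, 5, 6, 8}
First, A ∪ B = {1, 2, 5, 6, 9, 10, 11, 13}
Then, (A ∪ B) ∪ C = {1, 2, 5, 6, 8, 9, 10, 11, 13}

{1, 2, 5, 6, 8, 9, 10, 11, 13}


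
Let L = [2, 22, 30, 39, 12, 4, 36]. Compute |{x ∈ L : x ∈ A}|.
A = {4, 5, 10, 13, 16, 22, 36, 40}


Set A = {4, 5, 10, 13, 16, 22, 36, 40}
Candidates: [2, 22, 30, 39, 12, 4, 36]
Check each candidate:
2 ∉ A, 22 ∈ A, 30 ∉ A, 39 ∉ A, 12 ∉ A, 4 ∈ A, 36 ∈ A
Count of candidates in A: 3

3


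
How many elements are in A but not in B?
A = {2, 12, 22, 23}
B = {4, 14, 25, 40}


Set A = {2, 12, 22, 23}
Set B = {4, 14, 25, 40}
A \ B = {2, 12, 22, 23}
|A \ B| = 4

4


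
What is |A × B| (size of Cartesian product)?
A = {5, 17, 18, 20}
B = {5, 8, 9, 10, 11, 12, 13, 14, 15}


Set A = {5, 17, 18, 20} has 4 elements.
Set B = {5, 8, 9, 10, 11, 12, 13, 14, 15} has 9 elements.
|A × B| = |A| × |B| = 4 × 9 = 36

36


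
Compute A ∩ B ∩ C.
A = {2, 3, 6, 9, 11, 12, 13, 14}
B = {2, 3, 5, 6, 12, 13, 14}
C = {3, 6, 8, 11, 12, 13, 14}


Set A = {2, 3, 6, 9, 11, 12, 13, 14}
Set B = {2, 3, 5, 6, 12, 13, 14}
Set C = {3, 6, 8, 11, 12, 13, 14}
First, A ∩ B = {2, 3, 6, 12, 13, 14}
Then, (A ∩ B) ∩ C = {3, 6, 12, 13, 14}

{3, 6, 12, 13, 14}


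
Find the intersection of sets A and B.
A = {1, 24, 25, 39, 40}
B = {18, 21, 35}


Set A = {1, 24, 25, 39, 40}
Set B = {18, 21, 35}
A ∩ B includes only elements in both sets.
Check each element of A against B:
1 ✗, 24 ✗, 25 ✗, 39 ✗, 40 ✗
A ∩ B = {}

{}


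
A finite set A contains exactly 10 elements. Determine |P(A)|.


The set has 10 elements.
The power set contains all possible subsets.
|P(A)| = 2^|A| = 2^10 = 1024

1024


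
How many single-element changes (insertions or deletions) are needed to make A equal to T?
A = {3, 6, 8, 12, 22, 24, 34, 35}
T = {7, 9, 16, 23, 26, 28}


Set A = {3, 6, 8, 12, 22, 24, 34, 35}
Set T = {7, 9, 16, 23, 26, 28}
Elements to remove from A (in A, not in T): {3, 6, 8, 12, 22, 24, 34, 35} → 8 removals
Elements to add to A (in T, not in A): {7, 9, 16, 23, 26, 28} → 6 additions
Total edits = 8 + 6 = 14

14


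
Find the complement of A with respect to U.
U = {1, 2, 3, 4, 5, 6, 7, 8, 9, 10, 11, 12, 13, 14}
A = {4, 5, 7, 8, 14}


Universal set U = {1, 2, 3, 4, 5, 6, 7, 8, 9, 10, 11, 12, 13, 14}
Set A = {4, 5, 7, 8, 14}
A' = U \ A = elements in U but not in A
Checking each element of U:
1 (not in A, include), 2 (not in A, include), 3 (not in A, include), 4 (in A, exclude), 5 (in A, exclude), 6 (not in A, include), 7 (in A, exclude), 8 (in A, exclude), 9 (not in A, include), 10 (not in A, include), 11 (not in A, include), 12 (not in A, include), 13 (not in A, include), 14 (in A, exclude)
A' = {1, 2, 3, 6, 9, 10, 11, 12, 13}

{1, 2, 3, 6, 9, 10, 11, 12, 13}


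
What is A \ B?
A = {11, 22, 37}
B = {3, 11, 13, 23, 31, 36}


Set A = {11, 22, 37}
Set B = {3, 11, 13, 23, 31, 36}
A \ B includes elements in A that are not in B.
Check each element of A:
11 (in B, remove), 22 (not in B, keep), 37 (not in B, keep)
A \ B = {22, 37}

{22, 37}


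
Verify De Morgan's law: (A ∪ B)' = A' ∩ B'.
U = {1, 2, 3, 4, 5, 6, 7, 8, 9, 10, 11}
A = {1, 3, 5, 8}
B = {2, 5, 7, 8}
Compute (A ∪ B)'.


U = {1, 2, 3, 4, 5, 6, 7, 8, 9, 10, 11}
A = {1, 3, 5, 8}, B = {2, 5, 7, 8}
A ∪ B = {1, 2, 3, 5, 7, 8}
(A ∪ B)' = U \ (A ∪ B) = {4, 6, 9, 10, 11}
Verification via A' ∩ B': A' = {2, 4, 6, 7, 9, 10, 11}, B' = {1, 3, 4, 6, 9, 10, 11}
A' ∩ B' = {4, 6, 9, 10, 11} ✓

{4, 6, 9, 10, 11}


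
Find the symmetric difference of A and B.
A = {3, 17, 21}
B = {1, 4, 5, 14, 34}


Set A = {3, 17, 21}
Set B = {1, 4, 5, 14, 34}
A △ B = (A \ B) ∪ (B \ A)
Elements in A but not B: {3, 17, 21}
Elements in B but not A: {1, 4, 5, 14, 34}
A △ B = {1, 3, 4, 5, 14, 17, 21, 34}

{1, 3, 4, 5, 14, 17, 21, 34}


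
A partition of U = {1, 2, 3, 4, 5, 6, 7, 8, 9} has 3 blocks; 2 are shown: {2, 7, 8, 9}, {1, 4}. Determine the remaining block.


U = {1, 2, 3, 4, 5, 6, 7, 8, 9}
Shown blocks: {2, 7, 8, 9}, {1, 4}
A partition's blocks are pairwise disjoint and cover U, so the missing block = U \ (union of shown blocks).
Union of shown blocks: {1, 2, 4, 7, 8, 9}
Missing block = U \ (union) = {3, 5, 6}

{3, 5, 6}


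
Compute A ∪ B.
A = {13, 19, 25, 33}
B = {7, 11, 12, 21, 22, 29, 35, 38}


Set A = {13, 19, 25, 33}
Set B = {7, 11, 12, 21, 22, 29, 35, 38}
A ∪ B includes all elements in either set.
Elements from A: {13, 19, 25, 33}
Elements from B not already included: {7, 11, 12, 21, 22, 29, 35, 38}
A ∪ B = {7, 11, 12, 13, 19, 21, 22, 25, 29, 33, 35, 38}

{7, 11, 12, 13, 19, 21, 22, 25, 29, 33, 35, 38}


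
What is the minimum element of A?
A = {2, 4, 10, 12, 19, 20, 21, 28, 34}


Set A = {2, 4, 10, 12, 19, 20, 21, 28, 34}
Elements in ascending order: 2, 4, 10, 12, 19, 20, 21, 28, 34
The smallest element is 2.

2


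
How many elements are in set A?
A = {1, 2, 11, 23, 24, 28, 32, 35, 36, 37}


Set A = {1, 2, 11, 23, 24, 28, 32, 35, 36, 37}
Listing elements: 1, 2, 11, 23, 24, 28, 32, 35, 36, 37
Counting: 10 elements
|A| = 10

10


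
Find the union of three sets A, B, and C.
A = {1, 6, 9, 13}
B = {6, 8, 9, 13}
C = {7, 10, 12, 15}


Set A = {1, 6, 9, 13}
Set B = {6, 8, 9, 13}
Set C = {7, 10, 12, 15}
First, A ∪ B = {1, 6, 8, 9, 13}
Then, (A ∪ B) ∪ C = {1, 6, 7, 8, 9, 10, 12, 13, 15}

{1, 6, 7, 8, 9, 10, 12, 13, 15}


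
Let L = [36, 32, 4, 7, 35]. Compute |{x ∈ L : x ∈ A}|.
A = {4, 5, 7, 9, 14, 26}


Set A = {4, 5, 7, 9, 14, 26}
Candidates: [36, 32, 4, 7, 35]
Check each candidate:
36 ∉ A, 32 ∉ A, 4 ∈ A, 7 ∈ A, 35 ∉ A
Count of candidates in A: 2

2


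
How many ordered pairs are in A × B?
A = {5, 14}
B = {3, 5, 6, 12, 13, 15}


Set A = {5, 14} has 2 elements.
Set B = {3, 5, 6, 12, 13, 15} has 6 elements.
|A × B| = |A| × |B| = 2 × 6 = 12

12


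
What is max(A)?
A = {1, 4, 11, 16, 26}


Set A = {1, 4, 11, 16, 26}
Elements in ascending order: 1, 4, 11, 16, 26
The largest element is 26.

26


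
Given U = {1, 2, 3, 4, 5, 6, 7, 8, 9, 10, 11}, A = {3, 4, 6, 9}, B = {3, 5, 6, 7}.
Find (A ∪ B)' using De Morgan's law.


U = {1, 2, 3, 4, 5, 6, 7, 8, 9, 10, 11}
A = {3, 4, 6, 9}, B = {3, 5, 6, 7}
A ∪ B = {3, 4, 5, 6, 7, 9}
(A ∪ B)' = U \ (A ∪ B) = {1, 2, 8, 10, 11}
Verification via A' ∩ B': A' = {1, 2, 5, 7, 8, 10, 11}, B' = {1, 2, 4, 8, 9, 10, 11}
A' ∩ B' = {1, 2, 8, 10, 11} ✓

{1, 2, 8, 10, 11}


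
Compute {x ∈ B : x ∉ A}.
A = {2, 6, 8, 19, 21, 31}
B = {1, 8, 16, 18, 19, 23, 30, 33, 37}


Set A = {2, 6, 8, 19, 21, 31}
Set B = {1, 8, 16, 18, 19, 23, 30, 33, 37}
Check each element of B against A:
1 ∉ A (include), 8 ∈ A, 16 ∉ A (include), 18 ∉ A (include), 19 ∈ A, 23 ∉ A (include), 30 ∉ A (include), 33 ∉ A (include), 37 ∉ A (include)
Elements of B not in A: {1, 16, 18, 23, 30, 33, 37}

{1, 16, 18, 23, 30, 33, 37}


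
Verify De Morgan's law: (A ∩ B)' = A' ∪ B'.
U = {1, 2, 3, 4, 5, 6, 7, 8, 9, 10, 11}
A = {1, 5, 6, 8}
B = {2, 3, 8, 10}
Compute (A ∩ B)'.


U = {1, 2, 3, 4, 5, 6, 7, 8, 9, 10, 11}
A = {1, 5, 6, 8}, B = {2, 3, 8, 10}
A ∩ B = {8}
(A ∩ B)' = U \ (A ∩ B) = {1, 2, 3, 4, 5, 6, 7, 9, 10, 11}
Verification via A' ∪ B': A' = {2, 3, 4, 7, 9, 10, 11}, B' = {1, 4, 5, 6, 7, 9, 11}
A' ∪ B' = {1, 2, 3, 4, 5, 6, 7, 9, 10, 11} ✓

{1, 2, 3, 4, 5, 6, 7, 9, 10, 11}


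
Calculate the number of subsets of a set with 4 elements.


The set has 4 elements.
The power set contains all possible subsets.
|P(A)| = 2^|A| = 2^4 = 16

16


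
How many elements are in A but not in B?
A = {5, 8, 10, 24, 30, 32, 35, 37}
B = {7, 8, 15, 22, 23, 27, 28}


Set A = {5, 8, 10, 24, 30, 32, 35, 37}
Set B = {7, 8, 15, 22, 23, 27, 28}
A \ B = {5, 10, 24, 30, 32, 35, 37}
|A \ B| = 7

7


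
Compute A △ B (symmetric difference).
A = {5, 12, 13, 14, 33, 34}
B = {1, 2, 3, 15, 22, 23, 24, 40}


Set A = {5, 12, 13, 14, 33, 34}
Set B = {1, 2, 3, 15, 22, 23, 24, 40}
A △ B = (A \ B) ∪ (B \ A)
Elements in A but not B: {5, 12, 13, 14, 33, 34}
Elements in B but not A: {1, 2, 3, 15, 22, 23, 24, 40}
A △ B = {1, 2, 3, 5, 12, 13, 14, 15, 22, 23, 24, 33, 34, 40}

{1, 2, 3, 5, 12, 13, 14, 15, 22, 23, 24, 33, 34, 40}


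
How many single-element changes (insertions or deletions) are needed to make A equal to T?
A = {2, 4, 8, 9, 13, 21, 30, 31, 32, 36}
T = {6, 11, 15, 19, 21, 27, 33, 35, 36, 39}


Set A = {2, 4, 8, 9, 13, 21, 30, 31, 32, 36}
Set T = {6, 11, 15, 19, 21, 27, 33, 35, 36, 39}
Elements to remove from A (in A, not in T): {2, 4, 8, 9, 13, 30, 31, 32} → 8 removals
Elements to add to A (in T, not in A): {6, 11, 15, 19, 27, 33, 35, 39} → 8 additions
Total edits = 8 + 8 = 16

16


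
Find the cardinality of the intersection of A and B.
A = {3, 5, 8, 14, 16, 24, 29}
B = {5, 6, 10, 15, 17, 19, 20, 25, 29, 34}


Set A = {3, 5, 8, 14, 16, 24, 29}
Set B = {5, 6, 10, 15, 17, 19, 20, 25, 29, 34}
A ∩ B = {5, 29}
|A ∩ B| = 2

2


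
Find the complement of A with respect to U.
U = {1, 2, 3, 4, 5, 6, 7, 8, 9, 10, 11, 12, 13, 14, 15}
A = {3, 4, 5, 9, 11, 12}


Universal set U = {1, 2, 3, 4, 5, 6, 7, 8, 9, 10, 11, 12, 13, 14, 15}
Set A = {3, 4, 5, 9, 11, 12}
A' = U \ A = elements in U but not in A
Checking each element of U:
1 (not in A, include), 2 (not in A, include), 3 (in A, exclude), 4 (in A, exclude), 5 (in A, exclude), 6 (not in A, include), 7 (not in A, include), 8 (not in A, include), 9 (in A, exclude), 10 (not in A, include), 11 (in A, exclude), 12 (in A, exclude), 13 (not in A, include), 14 (not in A, include), 15 (not in A, include)
A' = {1, 2, 6, 7, 8, 10, 13, 14, 15}

{1, 2, 6, 7, 8, 10, 13, 14, 15}


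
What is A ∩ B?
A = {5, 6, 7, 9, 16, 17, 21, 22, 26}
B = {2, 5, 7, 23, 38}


Set A = {5, 6, 7, 9, 16, 17, 21, 22, 26}
Set B = {2, 5, 7, 23, 38}
A ∩ B includes only elements in both sets.
Check each element of A against B:
5 ✓, 6 ✗, 7 ✓, 9 ✗, 16 ✗, 17 ✗, 21 ✗, 22 ✗, 26 ✗
A ∩ B = {5, 7}

{5, 7}


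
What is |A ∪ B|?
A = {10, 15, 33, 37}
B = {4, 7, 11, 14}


Set A = {10, 15, 33, 37}, |A| = 4
Set B = {4, 7, 11, 14}, |B| = 4
A ∩ B = {}, |A ∩ B| = 0
|A ∪ B| = |A| + |B| - |A ∩ B| = 4 + 4 - 0 = 8

8


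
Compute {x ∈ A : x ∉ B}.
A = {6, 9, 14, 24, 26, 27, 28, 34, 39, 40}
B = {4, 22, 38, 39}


Set A = {6, 9, 14, 24, 26, 27, 28, 34, 39, 40}
Set B = {4, 22, 38, 39}
Check each element of A against B:
6 ∉ B (include), 9 ∉ B (include), 14 ∉ B (include), 24 ∉ B (include), 26 ∉ B (include), 27 ∉ B (include), 28 ∉ B (include), 34 ∉ B (include), 39 ∈ B, 40 ∉ B (include)
Elements of A not in B: {6, 9, 14, 24, 26, 27, 28, 34, 40}

{6, 9, 14, 24, 26, 27, 28, 34, 40}


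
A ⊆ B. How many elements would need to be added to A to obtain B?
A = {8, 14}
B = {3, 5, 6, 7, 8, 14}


Set A = {8, 14}, |A| = 2
Set B = {3, 5, 6, 7, 8, 14}, |B| = 6
Since A ⊆ B: B \ A = {3, 5, 6, 7}
|B| - |A| = 6 - 2 = 4

4


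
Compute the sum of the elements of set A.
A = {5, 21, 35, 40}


Set A = {5, 21, 35, 40}
Sum = 5 + 21 + 35 + 40 = 101

101


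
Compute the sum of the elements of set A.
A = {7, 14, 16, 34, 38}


Set A = {7, 14, 16, 34, 38}
Sum = 7 + 14 + 16 + 34 + 38 = 109

109


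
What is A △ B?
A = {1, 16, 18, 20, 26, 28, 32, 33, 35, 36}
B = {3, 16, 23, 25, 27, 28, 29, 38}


Set A = {1, 16, 18, 20, 26, 28, 32, 33, 35, 36}
Set B = {3, 16, 23, 25, 27, 28, 29, 38}
A △ B = (A \ B) ∪ (B \ A)
Elements in A but not B: {1, 18, 20, 26, 32, 33, 35, 36}
Elements in B but not A: {3, 23, 25, 27, 29, 38}
A △ B = {1, 3, 18, 20, 23, 25, 26, 27, 29, 32, 33, 35, 36, 38}

{1, 3, 18, 20, 23, 25, 26, 27, 29, 32, 33, 35, 36, 38}


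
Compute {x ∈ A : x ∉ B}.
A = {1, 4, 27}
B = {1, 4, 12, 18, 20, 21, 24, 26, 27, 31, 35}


Set A = {1, 4, 27}
Set B = {1, 4, 12, 18, 20, 21, 24, 26, 27, 31, 35}
Check each element of A against B:
1 ∈ B, 4 ∈ B, 27 ∈ B
Elements of A not in B: {}

{}


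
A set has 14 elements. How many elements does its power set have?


The set has 14 elements.
The power set contains all possible subsets.
|P(A)| = 2^|A| = 2^14 = 16384

16384


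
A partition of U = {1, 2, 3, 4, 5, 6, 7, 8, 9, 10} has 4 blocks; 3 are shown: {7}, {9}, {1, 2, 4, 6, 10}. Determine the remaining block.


U = {1, 2, 3, 4, 5, 6, 7, 8, 9, 10}
Shown blocks: {7}, {9}, {1, 2, 4, 6, 10}
A partition's blocks are pairwise disjoint and cover U, so the missing block = U \ (union of shown blocks).
Union of shown blocks: {1, 2, 4, 6, 7, 9, 10}
Missing block = U \ (union) = {3, 5, 8}

{3, 5, 8}


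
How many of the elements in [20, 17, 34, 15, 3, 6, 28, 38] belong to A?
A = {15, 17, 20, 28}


Set A = {15, 17, 20, 28}
Candidates: [20, 17, 34, 15, 3, 6, 28, 38]
Check each candidate:
20 ∈ A, 17 ∈ A, 34 ∉ A, 15 ∈ A, 3 ∉ A, 6 ∉ A, 28 ∈ A, 38 ∉ A
Count of candidates in A: 4

4


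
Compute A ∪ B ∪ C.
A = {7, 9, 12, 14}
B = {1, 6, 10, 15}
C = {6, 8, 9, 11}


Set A = {7, 9, 12, 14}
Set B = {1, 6, 10, 15}
Set C = {6, 8, 9, 11}
First, A ∪ B = {1, 6, 7, 9, 10, 12, 14, 15}
Then, (A ∪ B) ∪ C = {1, 6, 7, 8, 9, 10, 11, 12, 14, 15}

{1, 6, 7, 8, 9, 10, 11, 12, 14, 15}


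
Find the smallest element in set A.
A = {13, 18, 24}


Set A = {13, 18, 24}
Elements in ascending order: 13, 18, 24
The smallest element is 13.

13


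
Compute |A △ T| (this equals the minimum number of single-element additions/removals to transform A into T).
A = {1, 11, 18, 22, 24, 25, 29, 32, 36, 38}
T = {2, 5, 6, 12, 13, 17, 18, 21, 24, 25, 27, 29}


Set A = {1, 11, 18, 22, 24, 25, 29, 32, 36, 38}
Set T = {2, 5, 6, 12, 13, 17, 18, 21, 24, 25, 27, 29}
Elements to remove from A (in A, not in T): {1, 11, 22, 32, 36, 38} → 6 removals
Elements to add to A (in T, not in A): {2, 5, 6, 12, 13, 17, 21, 27} → 8 additions
Total edits = 6 + 8 = 14

14


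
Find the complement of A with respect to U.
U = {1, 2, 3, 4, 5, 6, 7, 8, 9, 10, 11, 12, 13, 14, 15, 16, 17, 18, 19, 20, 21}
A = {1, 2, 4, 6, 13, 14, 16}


Universal set U = {1, 2, 3, 4, 5, 6, 7, 8, 9, 10, 11, 12, 13, 14, 15, 16, 17, 18, 19, 20, 21}
Set A = {1, 2, 4, 6, 13, 14, 16}
A' = U \ A = elements in U but not in A
Checking each element of U:
1 (in A, exclude), 2 (in A, exclude), 3 (not in A, include), 4 (in A, exclude), 5 (not in A, include), 6 (in A, exclude), 7 (not in A, include), 8 (not in A, include), 9 (not in A, include), 10 (not in A, include), 11 (not in A, include), 12 (not in A, include), 13 (in A, exclude), 14 (in A, exclude), 15 (not in A, include), 16 (in A, exclude), 17 (not in A, include), 18 (not in A, include), 19 (not in A, include), 20 (not in A, include), 21 (not in A, include)
A' = {3, 5, 7, 8, 9, 10, 11, 12, 15, 17, 18, 19, 20, 21}

{3, 5, 7, 8, 9, 10, 11, 12, 15, 17, 18, 19, 20, 21}


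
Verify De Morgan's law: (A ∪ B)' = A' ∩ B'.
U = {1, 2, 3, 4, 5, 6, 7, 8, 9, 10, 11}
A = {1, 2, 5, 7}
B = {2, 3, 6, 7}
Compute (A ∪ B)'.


U = {1, 2, 3, 4, 5, 6, 7, 8, 9, 10, 11}
A = {1, 2, 5, 7}, B = {2, 3, 6, 7}
A ∪ B = {1, 2, 3, 5, 6, 7}
(A ∪ B)' = U \ (A ∪ B) = {4, 8, 9, 10, 11}
Verification via A' ∩ B': A' = {3, 4, 6, 8, 9, 10, 11}, B' = {1, 4, 5, 8, 9, 10, 11}
A' ∩ B' = {4, 8, 9, 10, 11} ✓

{4, 8, 9, 10, 11}


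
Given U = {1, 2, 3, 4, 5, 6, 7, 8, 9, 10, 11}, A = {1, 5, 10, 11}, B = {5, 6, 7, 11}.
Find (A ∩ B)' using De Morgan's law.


U = {1, 2, 3, 4, 5, 6, 7, 8, 9, 10, 11}
A = {1, 5, 10, 11}, B = {5, 6, 7, 11}
A ∩ B = {5, 11}
(A ∩ B)' = U \ (A ∩ B) = {1, 2, 3, 4, 6, 7, 8, 9, 10}
Verification via A' ∪ B': A' = {2, 3, 4, 6, 7, 8, 9}, B' = {1, 2, 3, 4, 8, 9, 10}
A' ∪ B' = {1, 2, 3, 4, 6, 7, 8, 9, 10} ✓

{1, 2, 3, 4, 6, 7, 8, 9, 10}


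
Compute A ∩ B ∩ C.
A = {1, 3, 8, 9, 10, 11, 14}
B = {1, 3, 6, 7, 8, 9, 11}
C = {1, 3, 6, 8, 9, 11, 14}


Set A = {1, 3, 8, 9, 10, 11, 14}
Set B = {1, 3, 6, 7, 8, 9, 11}
Set C = {1, 3, 6, 8, 9, 11, 14}
First, A ∩ B = {1, 3, 8, 9, 11}
Then, (A ∩ B) ∩ C = {1, 3, 8, 9, 11}

{1, 3, 8, 9, 11}


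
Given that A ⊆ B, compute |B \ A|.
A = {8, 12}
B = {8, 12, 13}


Set A = {8, 12}, |A| = 2
Set B = {8, 12, 13}, |B| = 3
Since A ⊆ B: B \ A = {13}
|B| - |A| = 3 - 2 = 1

1


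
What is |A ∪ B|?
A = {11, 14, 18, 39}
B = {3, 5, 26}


Set A = {11, 14, 18, 39}, |A| = 4
Set B = {3, 5, 26}, |B| = 3
A ∩ B = {}, |A ∩ B| = 0
|A ∪ B| = |A| + |B| - |A ∩ B| = 4 + 3 - 0 = 7

7


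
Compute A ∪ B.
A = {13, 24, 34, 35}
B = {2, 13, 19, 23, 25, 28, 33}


Set A = {13, 24, 34, 35}
Set B = {2, 13, 19, 23, 25, 28, 33}
A ∪ B includes all elements in either set.
Elements from A: {13, 24, 34, 35}
Elements from B not already included: {2, 19, 23, 25, 28, 33}
A ∪ B = {2, 13, 19, 23, 24, 25, 28, 33, 34, 35}

{2, 13, 19, 23, 24, 25, 28, 33, 34, 35}


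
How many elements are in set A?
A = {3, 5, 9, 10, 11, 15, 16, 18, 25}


Set A = {3, 5, 9, 10, 11, 15, 16, 18, 25}
Listing elements: 3, 5, 9, 10, 11, 15, 16, 18, 25
Counting: 9 elements
|A| = 9

9


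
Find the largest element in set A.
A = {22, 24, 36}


Set A = {22, 24, 36}
Elements in ascending order: 22, 24, 36
The largest element is 36.

36


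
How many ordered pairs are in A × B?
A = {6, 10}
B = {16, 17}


Set A = {6, 10} has 2 elements.
Set B = {16, 17} has 2 elements.
|A × B| = |A| × |B| = 2 × 2 = 4

4


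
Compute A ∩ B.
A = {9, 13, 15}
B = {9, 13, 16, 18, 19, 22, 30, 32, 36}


Set A = {9, 13, 15}
Set B = {9, 13, 16, 18, 19, 22, 30, 32, 36}
A ∩ B includes only elements in both sets.
Check each element of A against B:
9 ✓, 13 ✓, 15 ✗
A ∩ B = {9, 13}

{9, 13}


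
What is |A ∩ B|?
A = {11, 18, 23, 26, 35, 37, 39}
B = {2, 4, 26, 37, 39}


Set A = {11, 18, 23, 26, 35, 37, 39}
Set B = {2, 4, 26, 37, 39}
A ∩ B = {26, 37, 39}
|A ∩ B| = 3

3


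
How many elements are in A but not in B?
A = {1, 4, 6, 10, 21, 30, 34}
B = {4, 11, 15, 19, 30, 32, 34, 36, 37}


Set A = {1, 4, 6, 10, 21, 30, 34}
Set B = {4, 11, 15, 19, 30, 32, 34, 36, 37}
A \ B = {1, 6, 10, 21}
|A \ B| = 4

4


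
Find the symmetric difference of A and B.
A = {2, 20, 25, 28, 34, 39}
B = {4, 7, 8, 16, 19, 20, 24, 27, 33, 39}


Set A = {2, 20, 25, 28, 34, 39}
Set B = {4, 7, 8, 16, 19, 20, 24, 27, 33, 39}
A △ B = (A \ B) ∪ (B \ A)
Elements in A but not B: {2, 25, 28, 34}
Elements in B but not A: {4, 7, 8, 16, 19, 24, 27, 33}
A △ B = {2, 4, 7, 8, 16, 19, 24, 25, 27, 28, 33, 34}

{2, 4, 7, 8, 16, 19, 24, 25, 27, 28, 33, 34}


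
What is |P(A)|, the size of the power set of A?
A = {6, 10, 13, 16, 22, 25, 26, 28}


Set A = {6, 10, 13, 16, 22, 25, 26, 28}
|A| = 8
The power set P(A) contains all subsets of A.
|P(A)| = 2^|A| = 2^8 = 256

256


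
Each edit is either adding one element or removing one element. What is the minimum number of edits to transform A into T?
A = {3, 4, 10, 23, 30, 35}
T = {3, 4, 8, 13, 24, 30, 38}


Set A = {3, 4, 10, 23, 30, 35}
Set T = {3, 4, 8, 13, 24, 30, 38}
Elements to remove from A (in A, not in T): {10, 23, 35} → 3 removals
Elements to add to A (in T, not in A): {8, 13, 24, 38} → 4 additions
Total edits = 3 + 4 = 7

7


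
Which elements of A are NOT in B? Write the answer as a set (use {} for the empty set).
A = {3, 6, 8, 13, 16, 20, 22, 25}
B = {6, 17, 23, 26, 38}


Set A = {3, 6, 8, 13, 16, 20, 22, 25}
Set B = {6, 17, 23, 26, 38}
Check each element of A against B:
3 ∉ B (include), 6 ∈ B, 8 ∉ B (include), 13 ∉ B (include), 16 ∉ B (include), 20 ∉ B (include), 22 ∉ B (include), 25 ∉ B (include)
Elements of A not in B: {3, 8, 13, 16, 20, 22, 25}

{3, 8, 13, 16, 20, 22, 25}


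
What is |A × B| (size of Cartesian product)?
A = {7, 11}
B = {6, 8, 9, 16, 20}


Set A = {7, 11} has 2 elements.
Set B = {6, 8, 9, 16, 20} has 5 elements.
|A × B| = |A| × |B| = 2 × 5 = 10

10


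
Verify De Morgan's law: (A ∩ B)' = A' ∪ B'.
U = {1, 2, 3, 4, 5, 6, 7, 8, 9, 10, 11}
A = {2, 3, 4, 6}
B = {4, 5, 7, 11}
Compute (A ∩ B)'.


U = {1, 2, 3, 4, 5, 6, 7, 8, 9, 10, 11}
A = {2, 3, 4, 6}, B = {4, 5, 7, 11}
A ∩ B = {4}
(A ∩ B)' = U \ (A ∩ B) = {1, 2, 3, 5, 6, 7, 8, 9, 10, 11}
Verification via A' ∪ B': A' = {1, 5, 7, 8, 9, 10, 11}, B' = {1, 2, 3, 6, 8, 9, 10}
A' ∪ B' = {1, 2, 3, 5, 6, 7, 8, 9, 10, 11} ✓

{1, 2, 3, 5, 6, 7, 8, 9, 10, 11}


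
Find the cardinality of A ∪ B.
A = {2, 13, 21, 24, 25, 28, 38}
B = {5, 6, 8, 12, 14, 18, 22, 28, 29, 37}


Set A = {2, 13, 21, 24, 25, 28, 38}, |A| = 7
Set B = {5, 6, 8, 12, 14, 18, 22, 28, 29, 37}, |B| = 10
A ∩ B = {28}, |A ∩ B| = 1
|A ∪ B| = |A| + |B| - |A ∩ B| = 7 + 10 - 1 = 16

16


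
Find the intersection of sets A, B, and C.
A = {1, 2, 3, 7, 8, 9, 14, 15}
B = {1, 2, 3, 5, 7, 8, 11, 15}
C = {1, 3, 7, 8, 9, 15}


Set A = {1, 2, 3, 7, 8, 9, 14, 15}
Set B = {1, 2, 3, 5, 7, 8, 11, 15}
Set C = {1, 3, 7, 8, 9, 15}
First, A ∩ B = {1, 2, 3, 7, 8, 15}
Then, (A ∩ B) ∩ C = {1, 3, 7, 8, 15}

{1, 3, 7, 8, 15}


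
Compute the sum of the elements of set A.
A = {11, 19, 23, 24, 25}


Set A = {11, 19, 23, 24, 25}
Sum = 11 + 19 + 23 + 24 + 25 = 102

102


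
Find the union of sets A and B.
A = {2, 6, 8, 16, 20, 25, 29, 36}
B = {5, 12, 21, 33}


Set A = {2, 6, 8, 16, 20, 25, 29, 36}
Set B = {5, 12, 21, 33}
A ∪ B includes all elements in either set.
Elements from A: {2, 6, 8, 16, 20, 25, 29, 36}
Elements from B not already included: {5, 12, 21, 33}
A ∪ B = {2, 5, 6, 8, 12, 16, 20, 21, 25, 29, 33, 36}

{2, 5, 6, 8, 12, 16, 20, 21, 25, 29, 33, 36}


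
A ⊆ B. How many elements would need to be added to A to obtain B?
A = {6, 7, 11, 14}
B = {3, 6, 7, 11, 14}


Set A = {6, 7, 11, 14}, |A| = 4
Set B = {3, 6, 7, 11, 14}, |B| = 5
Since A ⊆ B: B \ A = {3}
|B| - |A| = 5 - 4 = 1

1


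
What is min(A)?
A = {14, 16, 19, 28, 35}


Set A = {14, 16, 19, 28, 35}
Elements in ascending order: 14, 16, 19, 28, 35
The smallest element is 14.

14


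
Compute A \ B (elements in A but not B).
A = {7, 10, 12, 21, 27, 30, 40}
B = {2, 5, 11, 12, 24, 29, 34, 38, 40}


Set A = {7, 10, 12, 21, 27, 30, 40}
Set B = {2, 5, 11, 12, 24, 29, 34, 38, 40}
A \ B includes elements in A that are not in B.
Check each element of A:
7 (not in B, keep), 10 (not in B, keep), 12 (in B, remove), 21 (not in B, keep), 27 (not in B, keep), 30 (not in B, keep), 40 (in B, remove)
A \ B = {7, 10, 21, 27, 30}

{7, 10, 21, 27, 30}


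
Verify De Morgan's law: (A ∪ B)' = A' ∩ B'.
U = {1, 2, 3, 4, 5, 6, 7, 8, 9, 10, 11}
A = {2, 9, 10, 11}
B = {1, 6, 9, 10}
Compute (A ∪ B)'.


U = {1, 2, 3, 4, 5, 6, 7, 8, 9, 10, 11}
A = {2, 9, 10, 11}, B = {1, 6, 9, 10}
A ∪ B = {1, 2, 6, 9, 10, 11}
(A ∪ B)' = U \ (A ∪ B) = {3, 4, 5, 7, 8}
Verification via A' ∩ B': A' = {1, 3, 4, 5, 6, 7, 8}, B' = {2, 3, 4, 5, 7, 8, 11}
A' ∩ B' = {3, 4, 5, 7, 8} ✓

{3, 4, 5, 7, 8}
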